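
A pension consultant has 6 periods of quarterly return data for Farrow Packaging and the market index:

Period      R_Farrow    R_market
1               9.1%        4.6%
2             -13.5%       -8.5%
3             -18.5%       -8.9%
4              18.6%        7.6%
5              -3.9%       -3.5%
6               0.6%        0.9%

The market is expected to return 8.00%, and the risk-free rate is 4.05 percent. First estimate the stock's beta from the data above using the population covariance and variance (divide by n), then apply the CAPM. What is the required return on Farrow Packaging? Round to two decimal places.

Mean R_i = (9.1 − 13.5 − 18.5 + 18.6 − 3.9 + 0.6) / 6 = -1.2667%
Mean R_m = (4.6 − 8.5 − 8.9 + 7.6 − 3.5 + 0.9) / 6 = -1.3000%
Σ(R_i − R̄_i)(R_m − R̄_m) = 466.9300  ⇒  Cov = 466.9300 / 6 = 77.8217
Σ(R_m − R̄_m)² = 233.3000  ⇒  Var(R_m) = 233.3000 / 6 = 38.8833
β = Cov / Var(R_m) = 77.8217 / 38.8833 = 2.0014
MRP = 8.00% − 4.05% = 3.95%
E(R) = R_f + β × MRP = 4.05% + 2.0014 × 3.95% = 11.96%

11.96%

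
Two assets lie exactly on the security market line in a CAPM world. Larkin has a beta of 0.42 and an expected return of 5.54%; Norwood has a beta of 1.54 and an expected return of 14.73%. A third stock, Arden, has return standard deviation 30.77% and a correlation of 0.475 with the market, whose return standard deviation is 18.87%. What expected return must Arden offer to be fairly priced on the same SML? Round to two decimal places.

MRP = (14.73% − 5.54%) / (1.54 − 0.42) = 8.2054%
R_f = 5.54% − 0.42 × 8.2054% = 2.0937%
β_Arden = ρ·σ_i/σ_m = 0.475 × 30.77 / 18.87 = 0.7745
E(R_Arden) = R_f + β × MRP = 2.0937% + 0.7745 × 8.2054% = 8.45%

8.45%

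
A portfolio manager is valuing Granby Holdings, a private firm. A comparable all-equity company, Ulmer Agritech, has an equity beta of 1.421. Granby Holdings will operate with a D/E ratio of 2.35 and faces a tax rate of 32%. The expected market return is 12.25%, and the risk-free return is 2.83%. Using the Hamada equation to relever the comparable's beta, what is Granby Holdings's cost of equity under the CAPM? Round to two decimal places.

β_L = β_U × [1 + (1 − t)(D/E)] = 1.421 × [1 + (1 − 0.32) × 2.35]
    = 1.421 × [1 + 0.68 × 2.35] = 1.421 × 2.5980 = 3.6918
MRP = 12.25% − 2.83% = 9.42%
E(R) = R_f + β_L × MRP = 2.83% + 3.6918 × 9.42% = 37.61%

37.61%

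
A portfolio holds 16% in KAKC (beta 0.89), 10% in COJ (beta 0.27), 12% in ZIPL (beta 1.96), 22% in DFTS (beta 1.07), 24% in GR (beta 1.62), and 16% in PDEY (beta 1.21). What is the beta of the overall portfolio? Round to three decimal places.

β_P = Σ w_i β_i = 0.16×0.89 + 0.10×0.27 + 0.12×1.96 + 0.22×1.07 + 0.24×1.62 + 0.16×1.21 = 1.2224

1.222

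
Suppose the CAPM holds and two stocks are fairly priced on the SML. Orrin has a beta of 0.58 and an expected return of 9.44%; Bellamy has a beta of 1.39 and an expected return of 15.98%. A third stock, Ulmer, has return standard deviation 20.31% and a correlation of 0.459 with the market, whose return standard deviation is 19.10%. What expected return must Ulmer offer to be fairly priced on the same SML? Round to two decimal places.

MRP = (15.98% − 9.44%) / (1.39 − 0.58) = 8.0741%
R_f = 9.44% − 0.58 × 8.0741% = 4.7570%
β_Ulmer = ρ·σ_i/σ_m = 0.459 × 20.31 / 19.10 = 0.4881
E(R_Ulmer) = R_f + β × MRP = 4.7570% + 0.4881 × 8.0741% = 8.70%

8.70%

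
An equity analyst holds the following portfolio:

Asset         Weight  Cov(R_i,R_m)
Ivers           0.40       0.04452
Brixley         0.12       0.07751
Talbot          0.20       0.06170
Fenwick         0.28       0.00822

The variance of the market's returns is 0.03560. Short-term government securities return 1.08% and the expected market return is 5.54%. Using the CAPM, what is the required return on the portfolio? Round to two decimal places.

β_Ivers = 0.04452 / 0.03560 = 1.2506
β_Brixley = 0.07751 / 0.03560 = 2.1772
β_Talbot = 0.06170 / 0.03560 = 1.7331
β_Fenwick = 0.00822 / 0.03560 = 0.2309
β_P = Σ w_i β_i = 0.40×1.2506 + 0.12×2.1772 + 0.20×1.7331 + 0.28×0.2309 = 1.1728
MRP = 5.54% − 1.08% = 4.46%
E(R_P) = R_f + β_P × MRP = 1.08% + 1.1728 × 4.46% = 6.31%

6.31%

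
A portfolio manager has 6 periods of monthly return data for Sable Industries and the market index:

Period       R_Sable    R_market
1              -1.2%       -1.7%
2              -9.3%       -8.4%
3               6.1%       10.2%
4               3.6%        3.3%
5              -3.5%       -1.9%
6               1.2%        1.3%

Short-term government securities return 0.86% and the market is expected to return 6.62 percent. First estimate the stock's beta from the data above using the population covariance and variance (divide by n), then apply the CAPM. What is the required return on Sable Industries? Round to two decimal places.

Mean R_i = (-1.2 − 9.3 + 6.1 + 3.6 − 3.5 + 1.2) / 6 = -0.5167%
Mean R_m = (-1.7 − 8.4 + 10.2 + 3.3 − 1.9 + 1.3) / 6 = 0.4667%
Σ(R_i − R̄_i)(R_m − R̄_m) = 163.9167  ⇒  Cov = 163.9167 / 6 = 27.3195
Σ(R_m − R̄_m)² = 192.3733  ⇒  Var(R_m) = 192.3733 / 6 = 32.0622
β = Cov / Var(R_m) = 27.3195 / 32.0622 = 0.8521
MRP = 6.62% − 0.86% = 5.76%
E(R) = R_f + β × MRP = 0.86% + 0.8521 × 5.76% = 5.77%

5.77%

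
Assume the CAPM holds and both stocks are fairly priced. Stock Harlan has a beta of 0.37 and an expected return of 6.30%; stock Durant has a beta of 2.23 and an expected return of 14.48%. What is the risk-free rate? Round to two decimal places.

Both satisfy E(R) = R_f + β·MRP, so the slope of the SML is
MRP = (14.48% − 6.30%) / (2.23 − 0.37) = 8.18% / 1.86 = 4.3978%
R_f = E(R_Harlan) − β_Harlan·MRP = 6.30% − 0.37 × 4.3978% = 4.6728%

4.67%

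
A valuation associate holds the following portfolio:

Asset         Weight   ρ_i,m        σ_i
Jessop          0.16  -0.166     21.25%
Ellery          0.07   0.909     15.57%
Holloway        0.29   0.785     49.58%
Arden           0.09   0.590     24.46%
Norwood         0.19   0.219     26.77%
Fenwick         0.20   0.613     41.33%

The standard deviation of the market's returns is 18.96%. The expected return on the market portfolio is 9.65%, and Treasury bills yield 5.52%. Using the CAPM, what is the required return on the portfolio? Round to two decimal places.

β_Jessop = -0.166 × 21.25% / 18.96% = -0.1860
β_Ellery = 0.909 × 15.57% / 18.96% = 0.7465
β_Holloway = 0.785 × 49.58% / 18.96% = 2.0528
β_Arden = 0.590 × 24.46% / 18.96% = 0.7611
β_Norwood = 0.219 × 26.77% / 18.96% = 0.3092
β_Fenwick = 0.613 × 41.33% / 18.96% = 1.3362
β_P = Σ w_i β_i = 0.16×-0.1860 + 0.07×0.7465 + 0.29×2.0528 + 0.09×0.7611 + 0.19×0.3092 + 0.20×1.3362 = 1.0123
MRP = 9.65% − 5.52% = 4.13%
E(R_P) = R_f + β_P × MRP = 5.52% + 1.0123 × 4.13% = 9.70%

9.70%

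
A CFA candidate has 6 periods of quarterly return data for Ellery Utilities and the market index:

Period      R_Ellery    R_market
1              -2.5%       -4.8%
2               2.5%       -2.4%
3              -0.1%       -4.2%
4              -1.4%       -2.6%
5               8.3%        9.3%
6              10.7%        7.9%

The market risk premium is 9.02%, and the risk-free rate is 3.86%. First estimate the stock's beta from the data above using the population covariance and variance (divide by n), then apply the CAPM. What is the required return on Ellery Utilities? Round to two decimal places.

Mean R_i = (-2.5 + 2.5 − 0.1 − 1.4 + 8.3 + 10.7) / 6 = 2.9167%
Mean R_m = (-4.8 − 2.4 − 4.2 − 2.6 + 9.3 + 7.9) / 6 = 0.5333%
Σ(R_i − R̄_i)(R_m − R̄_m) = 162.4467  ⇒  Cov = 162.4467 / 6 = 27.0745
Σ(R_m − R̄_m)² = 200.3933  ⇒  Var(R_m) = 200.3933 / 6 = 33.3989
β = Cov / Var(R_m) = 27.0745 / 33.3989 = 0.8106
E(R) = R_f + β × MRP = 3.86% + 0.8106 × 9.02% = 11.17%

11.17%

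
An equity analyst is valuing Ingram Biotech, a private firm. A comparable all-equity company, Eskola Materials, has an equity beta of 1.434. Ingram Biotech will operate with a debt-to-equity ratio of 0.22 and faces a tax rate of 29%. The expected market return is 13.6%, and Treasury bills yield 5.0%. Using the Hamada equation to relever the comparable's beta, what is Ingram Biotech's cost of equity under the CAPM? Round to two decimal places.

19.26%

β_L = β_U × [1 + (1 − t)(D/E)] = 1.434 × [1 + (1 − 0.29) × 0.22]
    = 1.434 × [1 + 0.71 × 0.22] = 1.434 × 1.1562 = 1.6580
MRP = 13.6% − 5.0% = 8.60%
E(R) = R_f + β_L × MRP = 5.0% + 1.6580 × 8.6% = 19.26%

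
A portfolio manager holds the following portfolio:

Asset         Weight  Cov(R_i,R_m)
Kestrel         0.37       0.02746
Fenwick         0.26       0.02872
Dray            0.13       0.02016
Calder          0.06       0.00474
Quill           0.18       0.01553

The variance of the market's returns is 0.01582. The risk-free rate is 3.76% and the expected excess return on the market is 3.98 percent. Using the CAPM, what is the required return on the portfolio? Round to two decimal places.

β_Kestrel = 0.02746 / 0.01582 = 1.7358
β_Fenwick = 0.02872 / 0.01582 = 1.8154
β_Dray = 0.02016 / 0.01582 = 1.2743
β_Calder = 0.00474 / 0.01582 = 0.2996
β_Quill = 0.01553 / 0.01582 = 0.9817
β_P = Σ w_i β_i = 0.37×1.7358 + 0.26×1.8154 + 0.13×1.2743 + 0.06×0.2996 + 0.18×0.9817 = 1.4746
E(R_P) = R_f + β_P × MRP = 3.76% + 1.4746 × 3.98% = 9.63%

9.63%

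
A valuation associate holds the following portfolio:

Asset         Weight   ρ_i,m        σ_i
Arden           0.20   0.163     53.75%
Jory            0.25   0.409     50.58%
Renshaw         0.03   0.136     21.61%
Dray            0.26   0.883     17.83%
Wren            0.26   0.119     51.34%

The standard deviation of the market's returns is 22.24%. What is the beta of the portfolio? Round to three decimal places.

0.571

β_Arden = 0.163 × 53.75% / 22.24% = 0.3939
β_Jory = 0.409 × 50.58% / 22.24% = 0.9302
β_Renshaw = 0.136 × 21.61% / 22.24% = 0.1321
β_Dray = 0.883 × 17.83% / 22.24% = 0.7079
β_Wren = 0.119 × 51.34% / 22.24% = 0.2747
β_P = Σ w_i β_i = 0.20×0.3939 + 0.25×0.9302 + 0.03×0.1321 + 0.26×0.7079 + 0.26×0.2747 = 0.5708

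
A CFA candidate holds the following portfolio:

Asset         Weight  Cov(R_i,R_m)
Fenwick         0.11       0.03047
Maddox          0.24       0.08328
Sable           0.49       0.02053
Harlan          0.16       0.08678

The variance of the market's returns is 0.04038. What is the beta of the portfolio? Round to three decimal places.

β_Fenwick = 0.03047 / 0.04038 = 0.7546
β_Maddox = 0.08328 / 0.04038 = 2.0624
β_Sable = 0.02053 / 0.04038 = 0.5084
β_Harlan = 0.08678 / 0.04038 = 2.1491
β_P = Σ w_i β_i = 0.11×0.7546 + 0.24×2.0624 + 0.49×0.5084 + 0.16×2.1491 = 1.1710

1.171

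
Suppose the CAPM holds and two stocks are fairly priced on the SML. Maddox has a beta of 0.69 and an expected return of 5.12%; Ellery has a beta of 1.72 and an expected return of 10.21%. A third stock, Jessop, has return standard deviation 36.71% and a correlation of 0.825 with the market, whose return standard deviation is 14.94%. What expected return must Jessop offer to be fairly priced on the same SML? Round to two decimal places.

11.73%

MRP = (10.21% − 5.12%) / (1.72 − 0.69) = 4.9417%
R_f = 5.12% − 0.69 × 4.9417% = 1.7102%
β_Jessop = ρ·σ_i/σ_m = 0.825 × 36.71 / 14.94 = 2.0272
E(R_Jessop) = R_f + β × MRP = 1.7102% + 2.0272 × 4.9417% = 11.73%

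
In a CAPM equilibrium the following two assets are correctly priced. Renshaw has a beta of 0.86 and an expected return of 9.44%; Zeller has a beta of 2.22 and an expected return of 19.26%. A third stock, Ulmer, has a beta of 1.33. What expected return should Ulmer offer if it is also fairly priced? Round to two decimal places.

12.83%

MRP (SML slope) = (19.26% − 9.44%) / (2.22 − 0.86) = 9.82% / 1.36 = 7.2206%
R_f (intercept) = 9.44% − 0.86 × 7.2206% = 3.2303%
E(R_Ulmer) = R_f + β × MRP = 3.2303% + 1.33 × 7.2206% = 12.83%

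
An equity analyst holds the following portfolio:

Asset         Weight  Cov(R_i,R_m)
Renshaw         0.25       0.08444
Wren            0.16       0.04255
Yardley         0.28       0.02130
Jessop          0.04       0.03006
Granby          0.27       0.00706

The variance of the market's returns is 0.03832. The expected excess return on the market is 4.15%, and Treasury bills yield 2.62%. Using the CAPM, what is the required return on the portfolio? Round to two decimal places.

6.63%

β_Renshaw = 0.08444 / 0.03832 = 2.2035
β_Wren = 0.04255 / 0.03832 = 1.1104
β_Yardley = 0.02130 / 0.03832 = 0.5558
β_Jessop = 0.03006 / 0.03832 = 0.7844
β_Granby = 0.00706 / 0.03832 = 0.1842
β_P = Σ w_i β_i = 0.25×2.2035 + 0.16×1.1104 + 0.28×0.5558 + 0.04×0.7844 + 0.27×0.1842 = 0.9653
E(R_P) = R_f + β_P × MRP = 2.62% + 0.9653 × 4.15% = 6.63%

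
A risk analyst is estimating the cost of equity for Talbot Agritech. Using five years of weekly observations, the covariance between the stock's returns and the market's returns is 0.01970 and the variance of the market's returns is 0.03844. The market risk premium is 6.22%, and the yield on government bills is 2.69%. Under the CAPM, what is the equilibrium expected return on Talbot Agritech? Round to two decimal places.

5.88%

β = Cov(R_i, R_m) / Var(R_m) = 0.01970 / 0.03844 = 0.5125
E(R) = R_f + β × MRP = 2.69% + 0.5125 × 6.22% = 5.88%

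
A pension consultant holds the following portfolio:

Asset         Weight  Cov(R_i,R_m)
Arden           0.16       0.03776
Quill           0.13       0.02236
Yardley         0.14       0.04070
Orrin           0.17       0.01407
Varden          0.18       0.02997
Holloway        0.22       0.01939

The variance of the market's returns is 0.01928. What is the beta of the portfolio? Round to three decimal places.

β_Arden = 0.03776 / 0.01928 = 1.9585
β_Quill = 0.02236 / 0.01928 = 1.1598
β_Yardley = 0.04070 / 0.01928 = 2.1110
β_Orrin = 0.01407 / 0.01928 = 0.7298
β_Varden = 0.02997 / 0.01928 = 1.5545
β_Holloway = 0.01939 / 0.01928 = 1.0057
β_P = Σ w_i β_i = 0.16×1.9585 + 0.13×1.1598 + 0.14×2.1110 + 0.17×0.7298 + 0.18×1.5545 + 0.22×1.0057 = 1.3848

1.385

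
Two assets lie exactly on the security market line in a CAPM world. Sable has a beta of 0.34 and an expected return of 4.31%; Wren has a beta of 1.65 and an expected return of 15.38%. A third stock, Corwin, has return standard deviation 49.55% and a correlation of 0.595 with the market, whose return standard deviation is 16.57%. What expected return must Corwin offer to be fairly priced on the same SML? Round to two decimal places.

MRP = (15.38% − 4.31%) / (1.65 − 0.34) = 8.4504%
R_f = 4.31% − 0.34 × 8.4504% = 1.4369%
β_Corwin = ρ·σ_i/σ_m = 0.595 × 49.55 / 16.57 = 1.7793
E(R_Corwin) = R_f + β × MRP = 1.4369% + 1.7793 × 8.4504% = 16.47%

16.47%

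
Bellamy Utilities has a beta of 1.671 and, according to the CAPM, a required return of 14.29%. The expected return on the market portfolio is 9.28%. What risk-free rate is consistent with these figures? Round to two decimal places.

1.81%

E(R) = R_f + β(E(R_m) − R_f) = R_f(1 − β) + β·E(R_m)
14.29% = R_f × (1 − 1.671) + 1.671 × 9.28%
14.29% = R_f × -0.671 + 15.50688%
R_f = (14.29% − 15.50688%) / -0.671 = 1.81%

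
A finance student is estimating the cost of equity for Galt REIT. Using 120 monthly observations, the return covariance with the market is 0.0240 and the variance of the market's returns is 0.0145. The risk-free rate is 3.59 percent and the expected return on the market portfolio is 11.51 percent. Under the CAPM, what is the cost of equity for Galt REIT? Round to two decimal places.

16.70%

β = Cov(R_i, R_m) / Var(R_m) = 0.0240 / 0.0145 = 1.6552
MRP = 11.51% − 3.59% = 7.92%
E(R) = R_f + β × MRP = 3.59% + 1.6552 × 7.92% = 16.70%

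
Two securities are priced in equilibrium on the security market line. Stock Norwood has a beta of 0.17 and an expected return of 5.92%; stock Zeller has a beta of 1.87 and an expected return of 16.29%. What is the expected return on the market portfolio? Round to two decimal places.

Both satisfy E(R) = R_f + β·MRP, so the slope of the SML is
MRP = (16.29% − 5.92%) / (1.87 − 0.17) = 10.37% / 1.70 = 6.1000%
R_f = E(R_Norwood) − β_Norwood·MRP = 5.92% − 0.17 × 6.1000% = 4.8830%
E(R_m) = R_f + MRP = 4.8830% + 6.1000% = 10.98%

10.98%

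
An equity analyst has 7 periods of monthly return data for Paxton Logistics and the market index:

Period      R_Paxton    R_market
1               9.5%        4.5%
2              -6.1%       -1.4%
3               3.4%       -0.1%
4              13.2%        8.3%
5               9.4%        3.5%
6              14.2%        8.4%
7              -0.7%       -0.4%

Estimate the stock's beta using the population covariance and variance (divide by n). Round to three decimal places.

1.736

Mean R_i = (9.5 − 6.1 + 3.4 + 13.2 + 9.4 + 14.2 − 0.7) / 7 = 6.1286%
Mean R_m = (4.5 − 1.4 − 0.1 + 8.3 + 3.5 + 8.4 − 0.4) / 7 = 3.2571%
Σ(R_i − R̄_i)(R_m − R̄_m) = 173.2386  ⇒  Cov = 173.2386 / 7 = 24.7484
Σ(R_m − R̄_m)² = 99.8171  ⇒  Var(R_m) = 99.8171 / 7 = 14.2596
β = Cov / Var(R_m) = 24.7484 / 14.2596 = 1.7356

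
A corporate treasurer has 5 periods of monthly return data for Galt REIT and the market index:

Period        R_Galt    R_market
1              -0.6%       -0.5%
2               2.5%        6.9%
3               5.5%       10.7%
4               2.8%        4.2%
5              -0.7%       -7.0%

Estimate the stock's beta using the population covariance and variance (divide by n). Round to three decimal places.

0.350

Mean R_i = (-0.6 + 2.5 + 5.5 + 2.8 − 0.7) / 5 = 1.9000%
Mean R_m = (-0.5 + 6.9 + 10.7 + 4.2 − 7.0) / 5 = 2.8600%
Σ(R_i − R̄_i)(R_m − R̄_m) = 65.8900  ⇒  Cov = 65.8900 / 5 = 13.1780
Σ(R_m − R̄_m)² = 188.0920  ⇒  Var(R_m) = 188.0920 / 5 = 37.6184
β = Cov / Var(R_m) = 13.1780 / 37.6184 = 0.3503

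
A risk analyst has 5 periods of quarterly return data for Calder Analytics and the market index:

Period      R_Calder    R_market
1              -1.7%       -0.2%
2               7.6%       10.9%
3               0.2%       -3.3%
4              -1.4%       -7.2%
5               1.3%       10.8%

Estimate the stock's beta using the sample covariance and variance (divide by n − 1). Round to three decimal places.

Mean R_i = (-1.7 + 7.6 + 0.2 − 1.4 + 1.3) / 5 = 1.2000%
Mean R_m = (-0.2 + 10.9 − 3.3 − 7.2 + 10.8) / 5 = 2.2000%
Σ(R_i − R̄_i)(R_m − R̄_m) = 93.4400  ⇒  Cov = 93.4400 / 4 = 23.3600
Σ(R_m − R̄_m)² = 274.0200  ⇒  Var(R_m) = 274.0200 / 4 = 68.5050
β = Cov / Var(R_m) = 23.3600 / 68.5050 = 0.3410

0.341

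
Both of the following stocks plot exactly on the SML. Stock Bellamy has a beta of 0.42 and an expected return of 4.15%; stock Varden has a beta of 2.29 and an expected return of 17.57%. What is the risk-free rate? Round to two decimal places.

Both satisfy E(R) = R_f + β·MRP, so the slope of the SML is
MRP = (17.57% − 4.15%) / (2.29 − 0.42) = 13.42% / 1.87 = 7.1765%
R_f = E(R_Bellamy) − β_Bellamy·MRP = 4.15% − 0.42 × 7.1765% = 1.1359%

1.14%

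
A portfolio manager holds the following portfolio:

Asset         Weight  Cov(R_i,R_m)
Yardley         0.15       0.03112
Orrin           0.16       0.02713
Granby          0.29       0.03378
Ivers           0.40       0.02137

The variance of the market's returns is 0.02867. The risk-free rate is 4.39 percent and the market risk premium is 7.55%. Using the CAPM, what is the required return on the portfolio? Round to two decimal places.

11.59%

β_Yardley = 0.03112 / 0.02867 = 1.0855
β_Orrin = 0.02713 / 0.02867 = 0.9463
β_Granby = 0.03378 / 0.02867 = 1.1782
β_Ivers = 0.02137 / 0.02867 = 0.7454
β_P = Σ w_i β_i = 0.15×1.0855 + 0.16×0.9463 + 0.29×1.1782 + 0.40×0.7454 = 0.9541
E(R_P) = R_f + β_P × MRP = 4.39% + 0.9541 × 7.55% = 11.59%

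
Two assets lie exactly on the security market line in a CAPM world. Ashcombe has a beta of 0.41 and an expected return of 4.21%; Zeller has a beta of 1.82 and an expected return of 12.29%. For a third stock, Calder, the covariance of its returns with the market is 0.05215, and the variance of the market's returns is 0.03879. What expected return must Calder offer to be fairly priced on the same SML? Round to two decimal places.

9.56%

MRP = (12.29% − 4.21%) / (1.82 − 0.41) = 5.7305%
R_f = 4.21% − 0.41 × 5.7305% = 1.8605%
β_Calder = Cov / Var(R_m) = 0.05215 / 0.03879 = 1.3444
E(R_Calder) = R_f + β × MRP = 1.8605% + 1.3444 × 5.7305% = 9.56%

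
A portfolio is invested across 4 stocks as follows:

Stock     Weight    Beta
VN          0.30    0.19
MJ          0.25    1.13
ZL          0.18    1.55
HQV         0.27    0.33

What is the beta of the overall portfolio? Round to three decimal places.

0.708

β_P = Σ w_i β_i = 0.30×0.19 + 0.25×1.13 + 0.18×1.55 + 0.27×0.33 = 0.7076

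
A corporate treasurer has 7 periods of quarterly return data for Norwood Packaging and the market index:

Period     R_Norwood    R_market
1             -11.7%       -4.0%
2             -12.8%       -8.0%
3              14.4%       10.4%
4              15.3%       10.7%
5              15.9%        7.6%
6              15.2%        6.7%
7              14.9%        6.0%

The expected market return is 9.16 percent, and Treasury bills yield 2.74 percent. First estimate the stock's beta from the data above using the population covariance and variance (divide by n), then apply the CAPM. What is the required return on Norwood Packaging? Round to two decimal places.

14.05%

Mean R_i = (-11.7 − 12.8 + 14.4 + 15.3 + 15.9 + 15.2 + 14.9) / 7 = 7.3143%
Mean R_m = (-4.0 − 8.0 + 10.4 + 10.7 + 7.6 + 6.7 + 6.0) / 7 = 4.2000%
Σ(R_i − R̄_i)(R_m − R̄_m) = 559.7100  ⇒  Cov = 559.7100 / 7 = 79.9586
Σ(R_m − R̄_m)² = 317.8200  ⇒  Var(R_m) = 317.8200 / 7 = 45.4029
β = Cov / Var(R_m) = 79.9586 / 45.4029 = 1.7611
MRP = 9.16% − 2.74% = 6.42%
E(R) = R_f + β × MRP = 2.74% + 1.7611 × 6.42% = 14.05%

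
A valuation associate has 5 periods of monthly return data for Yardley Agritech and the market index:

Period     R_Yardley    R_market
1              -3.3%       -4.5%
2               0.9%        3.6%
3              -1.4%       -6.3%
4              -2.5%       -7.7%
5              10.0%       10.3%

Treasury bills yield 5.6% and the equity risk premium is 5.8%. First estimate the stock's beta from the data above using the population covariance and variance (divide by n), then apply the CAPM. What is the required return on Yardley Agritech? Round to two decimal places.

9.38%

Mean R_i = (-3.3 + 0.9 − 1.4 − 2.5 + 10.0) / 5 = 0.7400%
Mean R_m = (-4.5 + 3.6 − 6.3 − 7.7 + 10.3) / 5 = -0.9200%
Σ(R_i − R̄_i)(R_m − R̄_m) = 152.5640  ⇒  Cov = 152.5640 / 5 = 30.5128
Σ(R_m − R̄_m)² = 234.0480  ⇒  Var(R_m) = 234.0480 / 5 = 46.8096
β = Cov / Var(R_m) = 30.5128 / 46.8096 = 0.6518
E(R) = R_f + β × MRP = 5.6% + 0.6518 × 5.8% = 9.38%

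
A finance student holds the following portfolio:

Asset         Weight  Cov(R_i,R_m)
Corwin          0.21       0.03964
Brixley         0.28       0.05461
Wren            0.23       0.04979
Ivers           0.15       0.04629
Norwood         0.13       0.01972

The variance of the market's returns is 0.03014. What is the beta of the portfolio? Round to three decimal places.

1.479

β_Corwin = 0.03964 / 0.03014 = 1.3152
β_Brixley = 0.05461 / 0.03014 = 1.8119
β_Wren = 0.04979 / 0.03014 = 1.6520
β_Ivers = 0.04629 / 0.03014 = 1.5358
β_Norwood = 0.01972 / 0.03014 = 0.6543
β_P = Σ w_i β_i = 0.21×1.3152 + 0.28×1.8119 + 0.23×1.6520 + 0.15×1.5358 + 0.13×0.6543 = 1.4789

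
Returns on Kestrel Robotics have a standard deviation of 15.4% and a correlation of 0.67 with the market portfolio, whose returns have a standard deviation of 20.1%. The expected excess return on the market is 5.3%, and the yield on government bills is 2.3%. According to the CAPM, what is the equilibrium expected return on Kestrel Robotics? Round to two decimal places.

β = ρ × σ_i / σ_m = 0.67 × 15.4% / 20.1% = 0.5133
E(R) = 2.3% + 0.5133 × 5.3% = 5.02%

5.02%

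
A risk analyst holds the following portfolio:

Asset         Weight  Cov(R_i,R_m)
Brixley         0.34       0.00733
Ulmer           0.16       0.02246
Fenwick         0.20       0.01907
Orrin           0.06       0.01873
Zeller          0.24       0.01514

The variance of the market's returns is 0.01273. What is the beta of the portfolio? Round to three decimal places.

1.151

β_Brixley = 0.00733 / 0.01273 = 0.5758
β_Ulmer = 0.02246 / 0.01273 = 1.7643
β_Fenwick = 0.01907 / 0.01273 = 1.4980
β_Orrin = 0.01873 / 0.01273 = 1.4713
β_Zeller = 0.01514 / 0.01273 = 1.1893
β_P = Σ w_i β_i = 0.34×0.5758 + 0.16×1.7643 + 0.20×1.4980 + 0.06×1.4713 + 0.24×1.1893 = 1.1514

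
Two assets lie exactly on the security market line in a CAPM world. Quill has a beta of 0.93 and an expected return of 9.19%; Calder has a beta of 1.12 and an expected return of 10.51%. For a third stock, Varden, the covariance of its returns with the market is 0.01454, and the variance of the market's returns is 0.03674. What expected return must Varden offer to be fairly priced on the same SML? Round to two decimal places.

5.48%

MRP = (10.51% − 9.19%) / (1.12 − 0.93) = 6.9474%
R_f = 9.19% − 0.93 × 6.9474% = 2.7289%
β_Varden = Cov / Var(R_m) = 0.01454 / 0.03674 = 0.3958
E(R_Varden) = R_f + β × MRP = 2.7289% + 0.3958 × 6.9474% = 5.48%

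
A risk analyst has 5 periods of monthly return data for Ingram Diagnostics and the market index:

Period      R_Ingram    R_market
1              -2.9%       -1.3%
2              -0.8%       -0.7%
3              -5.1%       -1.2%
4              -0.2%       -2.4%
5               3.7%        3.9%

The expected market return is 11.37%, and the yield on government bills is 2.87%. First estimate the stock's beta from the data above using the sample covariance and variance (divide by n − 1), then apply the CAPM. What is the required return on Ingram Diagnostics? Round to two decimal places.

11.21%

Mean R_i = (-2.9 − 0.8 − 5.1 − 0.2 + 3.7) / 5 = -1.0600%
Mean R_m = (-1.3 − 0.7 − 1.2 − 2.4 + 3.9) / 5 = -0.3400%
Σ(R_i − R̄_i)(R_m − R̄_m) = 23.5580  ⇒  Cov = 23.5580 / 4 = 5.8895
Σ(R_m − R̄_m)² = 24.0120  ⇒  Var(R_m) = 24.0120 / 4 = 6.0030
β = Cov / Var(R_m) = 5.8895 / 6.0030 = 0.9811
MRP = 11.37% − 2.87% = 8.50%
E(R) = R_f + β × MRP = 2.87% + 0.9811 × 8.50% = 11.21%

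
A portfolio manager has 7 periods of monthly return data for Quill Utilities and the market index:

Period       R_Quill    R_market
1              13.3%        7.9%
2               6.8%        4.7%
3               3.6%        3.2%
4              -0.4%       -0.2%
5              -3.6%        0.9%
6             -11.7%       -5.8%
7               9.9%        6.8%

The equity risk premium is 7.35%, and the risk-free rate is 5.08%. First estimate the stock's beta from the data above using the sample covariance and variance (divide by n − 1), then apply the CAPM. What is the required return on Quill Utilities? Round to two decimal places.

Mean R_i = (13.3 + 6.8 + 3.6 − 0.4 − 3.6 − 11.7 + 9.9) / 7 = 2.5571%
Mean R_m = (7.9 + 4.7 + 3.2 − 0.2 + 0.9 − 5.8 + 6.8) / 7 = 2.5000%
Σ(R_i − R̄_i)(R_m − R̄_m) = 235.8200  ⇒  Cov = 235.8200 / 6 = 39.3033
Σ(R_m − R̄_m)² = 131.7200  ⇒  Var(R_m) = 131.7200 / 6 = 21.9533
β = Cov / Var(R_m) = 39.3033 / 21.9533 = 1.7903
E(R) = R_f + β × MRP = 5.08% + 1.7903 × 7.35% = 18.24%

18.24%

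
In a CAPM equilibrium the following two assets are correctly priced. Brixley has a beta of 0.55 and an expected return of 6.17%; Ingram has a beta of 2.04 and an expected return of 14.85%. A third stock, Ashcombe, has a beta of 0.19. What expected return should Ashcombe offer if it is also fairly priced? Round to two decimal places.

MRP (SML slope) = (14.85% − 6.17%) / (2.04 − 0.55) = 8.68% / 1.49 = 5.8255%
R_f (intercept) = 6.17% − 0.55 × 5.8255% = 2.9660%
E(R_Ashcombe) = R_f + β × MRP = 2.9660% + 0.19 × 5.8255% = 4.07%

4.07%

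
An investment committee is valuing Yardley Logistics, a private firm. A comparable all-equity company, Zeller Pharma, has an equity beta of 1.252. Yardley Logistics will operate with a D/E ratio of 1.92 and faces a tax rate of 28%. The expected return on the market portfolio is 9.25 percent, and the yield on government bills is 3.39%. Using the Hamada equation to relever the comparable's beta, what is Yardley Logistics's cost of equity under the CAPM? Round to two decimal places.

20.87%

β_L = β_U × [1 + (1 − t)(D/E)] = 1.252 × [1 + (1 − 0.28) × 1.92]
    = 1.252 × [1 + 0.72 × 1.92] = 1.252 × 2.3824 = 2.9828
MRP = 9.25% − 3.39% = 5.86%
E(R) = R_f + β_L × MRP = 3.39% + 2.9828 × 5.86% = 20.87%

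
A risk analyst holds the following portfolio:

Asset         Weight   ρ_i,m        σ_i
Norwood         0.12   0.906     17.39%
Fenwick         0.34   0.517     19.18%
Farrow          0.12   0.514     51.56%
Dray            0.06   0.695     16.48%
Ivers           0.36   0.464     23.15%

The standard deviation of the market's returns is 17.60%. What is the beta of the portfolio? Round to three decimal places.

0.738

β_Norwood = 0.906 × 17.39% / 17.60% = 0.8952
β_Fenwick = 0.517 × 19.18% / 17.60% = 0.5634
β_Farrow = 0.514 × 51.56% / 17.60% = 1.5058
β_Dray = 0.695 × 16.48% / 17.60% = 0.6508
β_Ivers = 0.464 × 23.15% / 17.60% = 0.6103
β_P = Σ w_i β_i = 0.12×0.8952 + 0.34×0.5634 + 0.12×1.5058 + 0.06×0.6508 + 0.36×0.6103 = 0.7384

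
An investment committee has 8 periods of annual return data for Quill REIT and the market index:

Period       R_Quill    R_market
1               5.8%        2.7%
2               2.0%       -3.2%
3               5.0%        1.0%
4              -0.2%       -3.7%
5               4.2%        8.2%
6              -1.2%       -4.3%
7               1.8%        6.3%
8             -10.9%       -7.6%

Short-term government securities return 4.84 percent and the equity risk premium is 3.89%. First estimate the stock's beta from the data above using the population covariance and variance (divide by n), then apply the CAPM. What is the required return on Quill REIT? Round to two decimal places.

Mean R_i = (5.8 + 2.0 + 5.0 − 0.2 + 4.2 − 1.2 + 1.8 − 10.9) / 8 = 0.8125%
Mean R_m = (2.7 − 3.2 + 1.0 − 3.7 + 8.2 − 4.3 + 6.3 − 7.6) / 8 = -0.0750%
Σ(R_i − R̄_i)(R_m − R̄_m) = 149.2675  ⇒  Cov = 149.2675 / 8 = 18.6584
Σ(R_m − R̄_m)² = 215.3550  ⇒  Var(R_m) = 215.3550 / 8 = 26.9194
β = Cov / Var(R_m) = 18.6584 / 26.9194 = 0.6931
E(R) = R_f + β × MRP = 4.84% + 0.6931 × 3.89% = 7.54%

7.54%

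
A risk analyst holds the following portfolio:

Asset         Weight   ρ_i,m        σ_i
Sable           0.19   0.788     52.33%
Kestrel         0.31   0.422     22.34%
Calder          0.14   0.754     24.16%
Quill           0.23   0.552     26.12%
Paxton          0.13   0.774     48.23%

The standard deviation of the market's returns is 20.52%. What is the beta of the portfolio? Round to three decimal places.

1.047

β_Sable = 0.788 × 52.33% / 20.52% = 2.0096
β_Kestrel = 0.422 × 22.34% / 20.52% = 0.4594
β_Calder = 0.754 × 24.16% / 20.52% = 0.8878
β_Quill = 0.552 × 26.12% / 20.52% = 0.7026
β_Paxton = 0.774 × 48.23% / 20.52% = 1.8192
β_P = Σ w_i β_i = 0.19×2.0096 + 0.31×0.4594 + 0.14×0.8878 + 0.23×0.7026 + 0.13×1.8192 = 1.0466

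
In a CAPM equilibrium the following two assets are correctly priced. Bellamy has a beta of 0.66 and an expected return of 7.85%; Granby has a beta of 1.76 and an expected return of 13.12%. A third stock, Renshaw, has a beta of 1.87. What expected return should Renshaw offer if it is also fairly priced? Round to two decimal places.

MRP (SML slope) = (13.12% − 7.85%) / (1.76 − 0.66) = 5.27% / 1.10 = 4.7909%
R_f (intercept) = 7.85% − 0.66 × 4.7909% = 4.6880%
E(R_Renshaw) = R_f + β × MRP = 4.6880% + 1.87 × 4.7909% = 13.65%

13.65%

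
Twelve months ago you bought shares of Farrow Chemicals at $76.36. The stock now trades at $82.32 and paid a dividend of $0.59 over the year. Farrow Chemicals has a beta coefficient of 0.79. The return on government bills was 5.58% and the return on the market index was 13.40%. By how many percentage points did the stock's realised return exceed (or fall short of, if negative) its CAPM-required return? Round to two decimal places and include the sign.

-3.18%

Realised HPR = (P1 + D1 − P0) / P0 = (82.32 + 0.59 − 76.36) / 76.36 = 6.55 / 76.36 = 8.5778%
MRP = 13.40% − 5.58% = 7.82%
CAPM required = R_f + β·MRP = 5.58% + 0.79 × 7.82% = 11.7578%
α = realised − required = 8.5778% − 11.7578% = -3.18%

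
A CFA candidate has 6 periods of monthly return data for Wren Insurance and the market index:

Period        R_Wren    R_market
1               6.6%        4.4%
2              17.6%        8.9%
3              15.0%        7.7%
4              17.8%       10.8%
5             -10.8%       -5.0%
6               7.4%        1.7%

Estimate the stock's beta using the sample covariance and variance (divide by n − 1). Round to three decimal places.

Mean R_i = (6.6 + 17.6 + 15.0 + 17.8 − 10.8 + 7.4) / 6 = 8.9333%
Mean R_m = (4.4 + 8.9 + 7.7 + 10.8 − 5.0 + 1.7) / 6 = 4.7500%
Σ(R_i − R̄_i)(R_m − R̄_m) = 305.4000  ⇒  Cov = 305.4000 / 5 = 61.0800
Σ(R_m − R̄_m)² = 167.0150  ⇒  Var(R_m) = 167.0150 / 5 = 33.4030
β = Cov / Var(R_m) = 61.0800 / 33.4030 = 1.8286

1.829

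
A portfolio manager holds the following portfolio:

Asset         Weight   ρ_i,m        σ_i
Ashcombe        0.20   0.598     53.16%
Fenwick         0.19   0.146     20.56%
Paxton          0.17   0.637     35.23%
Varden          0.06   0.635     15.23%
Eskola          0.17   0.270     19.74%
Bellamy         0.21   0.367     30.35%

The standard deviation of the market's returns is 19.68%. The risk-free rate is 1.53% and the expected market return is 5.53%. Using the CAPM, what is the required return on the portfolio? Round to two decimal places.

β_Ashcombe = 0.598 × 53.16% / 19.68% = 1.6153
β_Fenwick = 0.146 × 20.56% / 19.68% = 0.1525
β_Paxton = 0.637 × 35.23% / 19.68% = 1.1403
β_Varden = 0.635 × 15.23% / 19.68% = 0.4914
β_Eskola = 0.270 × 19.74% / 19.68% = 0.2708
β_Bellamy = 0.367 × 30.35% / 19.68% = 0.5660
β_P = Σ w_i β_i = 0.20×1.6153 + 0.19×0.1525 + 0.17×1.1403 + 0.06×0.4914 + 0.17×0.2708 + 0.21×0.5660 = 0.7403
MRP = 5.53% − 1.53% = 4.00%
E(R_P) = R_f + β_P × MRP = 1.53% + 0.7403 × 4.00% = 4.49%

4.49%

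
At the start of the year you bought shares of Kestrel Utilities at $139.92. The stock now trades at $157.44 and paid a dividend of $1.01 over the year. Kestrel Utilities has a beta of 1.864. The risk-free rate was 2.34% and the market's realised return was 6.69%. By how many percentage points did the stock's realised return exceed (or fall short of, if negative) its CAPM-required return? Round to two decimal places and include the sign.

Realised HPR = (P1 + D1 − P0) / P0 = (157.44 + 1.01 − 139.92) / 139.92 = 18.53 / 139.92 = 13.2433%
MRP = 6.69% − 2.34% = 4.35%
CAPM required = R_f + β·MRP = 2.34% + 1.864 × 4.35% = 10.44840%
α = realised − required = 13.2433% − 10.44840% = +2.79%

+2.79%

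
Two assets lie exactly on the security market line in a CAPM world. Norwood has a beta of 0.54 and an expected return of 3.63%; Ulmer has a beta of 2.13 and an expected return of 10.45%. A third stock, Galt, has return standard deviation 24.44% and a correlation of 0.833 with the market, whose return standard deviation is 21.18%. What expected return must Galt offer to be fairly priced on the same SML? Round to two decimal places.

MRP = (10.45% − 3.63%) / (2.13 − 0.54) = 4.2893%
R_f = 3.63% − 0.54 × 4.2893% = 1.3138%
β_Galt = ρ·σ_i/σ_m = 0.833 × 24.44 / 21.18 = 0.9612
E(R_Galt) = R_f + β × MRP = 1.3138% + 0.9612 × 4.2893% = 5.44%

5.44%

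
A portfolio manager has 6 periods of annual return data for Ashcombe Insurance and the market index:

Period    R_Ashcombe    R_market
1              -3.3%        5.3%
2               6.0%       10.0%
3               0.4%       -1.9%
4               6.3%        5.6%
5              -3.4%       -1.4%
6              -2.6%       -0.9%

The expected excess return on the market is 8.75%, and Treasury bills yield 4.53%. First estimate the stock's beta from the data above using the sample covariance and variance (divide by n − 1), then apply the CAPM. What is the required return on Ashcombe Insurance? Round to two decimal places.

10.00%

Mean R_i = (-3.3 + 6.0 + 0.4 + 6.3 − 3.4 − 2.6) / 6 = 0.5667%
Mean R_m = (5.3 + 10.0 − 1.9 + 5.6 − 1.4 − 0.9) / 6 = 2.7833%
Σ(R_i − R̄_i)(R_m − R̄_m) = 74.6667  ⇒  Cov = 74.6667 / 5 = 14.9333
Σ(R_m − R̄_m)² = 119.3483  ⇒  Var(R_m) = 119.3483 / 5 = 23.8697
β = Cov / Var(R_m) = 14.9333 / 23.8697 = 0.6256
E(R) = R_f + β × MRP = 4.53% + 0.6256 × 8.75% = 10.00%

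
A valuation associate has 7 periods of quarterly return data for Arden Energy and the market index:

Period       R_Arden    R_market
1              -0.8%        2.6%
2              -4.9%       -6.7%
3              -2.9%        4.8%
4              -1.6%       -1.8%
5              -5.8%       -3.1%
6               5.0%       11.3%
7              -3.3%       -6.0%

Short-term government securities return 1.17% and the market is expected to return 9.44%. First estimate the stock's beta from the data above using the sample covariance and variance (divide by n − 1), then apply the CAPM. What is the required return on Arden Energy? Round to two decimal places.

Mean R_i = (-0.8 − 4.9 − 2.9 − 1.6 − 5.8 + 5.0 − 3.3) / 7 = -2.0429%
Mean R_m = (2.6 − 6.7 + 4.8 − 1.8 − 3.1 + 11.3 − 6.0) / 7 = 0.1571%
Σ(R_i − R̄_i)(R_m − R̄_m) = 116.2371  ⇒  Cov = 116.2371 / 6 = 19.3729
Σ(R_m − R̄_m)² = 251.0571  ⇒  Var(R_m) = 251.0571 / 6 = 41.8429
β = Cov / Var(R_m) = 19.3729 / 41.8429 = 0.4630
MRP = 9.44% − 1.17% = 8.27%
E(R) = R_f + β × MRP = 1.17% + 0.4630 × 8.27% = 5.00%

5.00%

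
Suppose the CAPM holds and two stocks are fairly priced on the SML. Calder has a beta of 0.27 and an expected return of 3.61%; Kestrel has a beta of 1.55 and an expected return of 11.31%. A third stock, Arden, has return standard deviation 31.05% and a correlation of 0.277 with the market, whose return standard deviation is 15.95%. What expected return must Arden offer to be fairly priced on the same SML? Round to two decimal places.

MRP = (11.31% − 3.61%) / (1.55 − 0.27) = 6.0156%
R_f = 3.61% − 0.27 × 6.0156% = 1.9858%
β_Arden = ρ·σ_i/σ_m = 0.277 × 31.05 / 15.95 = 0.5392
E(R_Arden) = R_f + β × MRP = 1.9858% + 0.5392 × 6.0156% = 5.23%

5.23%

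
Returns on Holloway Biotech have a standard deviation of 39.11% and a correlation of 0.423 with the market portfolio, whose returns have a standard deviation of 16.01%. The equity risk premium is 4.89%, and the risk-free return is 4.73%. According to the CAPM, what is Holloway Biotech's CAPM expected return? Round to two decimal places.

9.78%

β = ρ × σ_i / σ_m = 0.423 × 39.11% / 16.01% = 1.0333
E(R) = 4.73% + 1.0333 × 4.89% = 9.78%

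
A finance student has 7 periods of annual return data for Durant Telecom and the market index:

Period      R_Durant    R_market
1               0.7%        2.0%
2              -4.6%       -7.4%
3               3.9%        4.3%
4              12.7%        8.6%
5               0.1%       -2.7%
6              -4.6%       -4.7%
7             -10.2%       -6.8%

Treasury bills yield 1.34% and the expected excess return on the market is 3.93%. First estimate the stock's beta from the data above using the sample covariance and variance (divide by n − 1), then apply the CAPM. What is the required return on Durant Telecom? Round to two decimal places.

5.80%

Mean R_i = (0.7 − 4.6 + 3.9 + 12.7 + 0.1 − 4.6 − 10.2) / 7 = -0.2857%
Mean R_m = (2.0 − 7.4 + 4.3 + 8.6 − 2.7 − 4.7 − 6.8) / 7 = -0.9571%
Σ(R_i − R̄_i)(R_m − R̄_m) = 250.2257  ⇒  Cov = 250.2257 / 6 = 41.7043
Σ(R_m − R̄_m)² = 220.4171  ⇒  Var(R_m) = 220.4171 / 6 = 36.7362
β = Cov / Var(R_m) = 41.7043 / 36.7362 = 1.1352
E(R) = R_f + β × MRP = 1.34% + 1.1352 × 3.93% = 5.80%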